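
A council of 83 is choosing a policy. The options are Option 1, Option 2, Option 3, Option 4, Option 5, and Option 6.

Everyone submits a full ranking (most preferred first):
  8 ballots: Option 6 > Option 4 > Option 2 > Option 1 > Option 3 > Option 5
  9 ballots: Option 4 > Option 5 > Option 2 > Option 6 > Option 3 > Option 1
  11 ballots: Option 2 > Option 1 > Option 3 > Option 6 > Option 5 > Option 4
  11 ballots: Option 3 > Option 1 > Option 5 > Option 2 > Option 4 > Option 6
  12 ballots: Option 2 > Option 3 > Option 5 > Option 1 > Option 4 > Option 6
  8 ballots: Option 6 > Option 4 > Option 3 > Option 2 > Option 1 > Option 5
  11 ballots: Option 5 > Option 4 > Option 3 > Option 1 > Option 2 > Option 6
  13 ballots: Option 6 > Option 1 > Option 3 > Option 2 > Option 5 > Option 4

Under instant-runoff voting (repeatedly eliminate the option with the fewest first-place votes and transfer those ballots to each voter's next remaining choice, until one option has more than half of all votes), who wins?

Option 5

Round 1: Option 1 0, Option 2 23, Option 3 11, Option 4 9, Option 5 11, Option 6 29. Option 1 eliminated.
Round 2: Option 2 23, Option 3 11, Option 4 9, Option 5 11, Option 6 29. Option 4 eliminated.
Round 3: Option 2 23, Option 3 11, Option 5 20, Option 6 29. Option 3 eliminated.
Round 4: Option 2 23, Option 5 31, Option 6 29. Option 2 eliminated.
Round 5: Option 5 43, Option 6 40. Option 5 has a majority (≥42).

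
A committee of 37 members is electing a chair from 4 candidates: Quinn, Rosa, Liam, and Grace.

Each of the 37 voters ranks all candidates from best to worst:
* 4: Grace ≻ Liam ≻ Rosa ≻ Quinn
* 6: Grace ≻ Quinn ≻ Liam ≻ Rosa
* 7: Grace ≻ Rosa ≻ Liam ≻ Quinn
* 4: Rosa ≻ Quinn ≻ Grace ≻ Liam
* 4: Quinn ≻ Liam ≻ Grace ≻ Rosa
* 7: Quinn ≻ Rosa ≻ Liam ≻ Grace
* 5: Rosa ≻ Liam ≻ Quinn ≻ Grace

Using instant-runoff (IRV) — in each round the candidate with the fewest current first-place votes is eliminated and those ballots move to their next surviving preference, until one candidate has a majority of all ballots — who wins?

Quinn

Round 1: Quinn 11, Rosa 9, Liam 0, Grace 17. Liam eliminated.
Round 2: Quinn 11, Rosa 9, Grace 17. Rosa eliminated.
Round 3: Quinn 20, Grace 17. Quinn has a majority (≥19).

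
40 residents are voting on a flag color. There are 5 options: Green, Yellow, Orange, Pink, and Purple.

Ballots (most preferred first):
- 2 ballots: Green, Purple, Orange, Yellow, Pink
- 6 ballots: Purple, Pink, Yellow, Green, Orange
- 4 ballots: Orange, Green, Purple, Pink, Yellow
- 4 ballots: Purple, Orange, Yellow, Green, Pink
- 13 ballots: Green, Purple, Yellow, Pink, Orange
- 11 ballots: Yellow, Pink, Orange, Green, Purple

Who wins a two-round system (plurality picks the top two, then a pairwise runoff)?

Yellow

Round 1 first-place votes: Green 15, Yellow 11, Orange 4, Pink 0, Purple 10. Green and Yellow advance.
Runoff: Green is ranked above Yellow on 19 ballots, Yellow above Green on 21.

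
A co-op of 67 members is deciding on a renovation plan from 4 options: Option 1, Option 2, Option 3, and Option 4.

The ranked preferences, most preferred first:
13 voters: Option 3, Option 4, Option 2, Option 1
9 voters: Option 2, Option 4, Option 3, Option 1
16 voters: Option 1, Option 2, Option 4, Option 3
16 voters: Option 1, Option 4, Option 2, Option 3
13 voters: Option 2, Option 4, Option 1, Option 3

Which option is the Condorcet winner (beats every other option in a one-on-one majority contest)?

Option 2 vs Option 1: 35–32
Option 2 vs Option 3: 54–13
Option 2 vs Option 4: 38–29
Option 2 beats every other option.

Option 2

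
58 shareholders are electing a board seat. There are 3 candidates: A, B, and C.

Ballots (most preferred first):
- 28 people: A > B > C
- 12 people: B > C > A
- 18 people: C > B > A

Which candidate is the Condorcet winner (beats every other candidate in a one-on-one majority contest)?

B vs A: 30–28
B vs C: 40–18
B beats every other candidate.

B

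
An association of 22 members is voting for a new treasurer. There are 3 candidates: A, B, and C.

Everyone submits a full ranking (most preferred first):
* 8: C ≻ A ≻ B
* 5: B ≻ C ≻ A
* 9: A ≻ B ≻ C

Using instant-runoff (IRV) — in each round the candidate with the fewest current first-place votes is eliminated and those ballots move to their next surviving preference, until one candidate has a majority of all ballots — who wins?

Round 1: A 9, B 5, C 8. B eliminated.
Round 2: A 9, C 13. C has a majority (≥12).

C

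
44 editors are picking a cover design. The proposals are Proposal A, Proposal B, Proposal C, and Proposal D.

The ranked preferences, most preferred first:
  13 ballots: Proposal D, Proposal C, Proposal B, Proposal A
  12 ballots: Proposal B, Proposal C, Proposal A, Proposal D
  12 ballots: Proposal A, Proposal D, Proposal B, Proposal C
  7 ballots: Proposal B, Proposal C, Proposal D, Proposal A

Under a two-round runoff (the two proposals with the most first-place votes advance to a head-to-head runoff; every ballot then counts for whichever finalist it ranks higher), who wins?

Round 1 first-place votes: Proposal A 12, Proposal B 19, Proposal C 0, Proposal D 13. Proposal B and Proposal D advance.
Runoff: Proposal B is ranked above Proposal D on 19 ballots, Proposal D above Proposal B on 25.

Proposal D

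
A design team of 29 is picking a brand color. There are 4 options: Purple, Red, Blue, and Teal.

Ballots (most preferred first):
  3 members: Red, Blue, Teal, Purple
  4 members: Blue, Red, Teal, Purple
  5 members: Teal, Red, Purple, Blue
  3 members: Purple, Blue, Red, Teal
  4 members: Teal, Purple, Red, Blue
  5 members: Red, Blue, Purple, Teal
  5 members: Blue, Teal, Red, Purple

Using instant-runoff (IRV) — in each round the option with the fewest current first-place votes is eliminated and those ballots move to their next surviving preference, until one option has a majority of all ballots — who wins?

Blue

Round 1: Purple 3, Red 8, Blue 9, Teal 9. Purple eliminated.
Round 2: Red 8, Blue 12, Teal 9. Red eliminated.
Round 3: Blue 20, Teal 9. Blue has a majority (≥15).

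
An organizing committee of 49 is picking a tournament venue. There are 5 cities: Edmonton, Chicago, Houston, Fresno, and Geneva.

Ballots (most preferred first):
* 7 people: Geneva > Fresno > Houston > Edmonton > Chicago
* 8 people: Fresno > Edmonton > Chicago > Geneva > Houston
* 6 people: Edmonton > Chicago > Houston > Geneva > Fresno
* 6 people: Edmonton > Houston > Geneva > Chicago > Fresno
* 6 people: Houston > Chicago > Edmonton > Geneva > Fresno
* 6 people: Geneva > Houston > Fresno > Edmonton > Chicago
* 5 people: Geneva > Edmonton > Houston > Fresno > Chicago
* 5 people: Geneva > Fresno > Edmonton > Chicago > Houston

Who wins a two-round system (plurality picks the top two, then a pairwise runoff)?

Round 1 first-place votes: Edmonton 12, Chicago 0, Houston 6, Fresno 8, Geneva 23. Geneva and Edmonton advance.
Runoff: Geneva is ranked above Edmonton on 23 ballots, Edmonton above Geneva on 26.

Edmonton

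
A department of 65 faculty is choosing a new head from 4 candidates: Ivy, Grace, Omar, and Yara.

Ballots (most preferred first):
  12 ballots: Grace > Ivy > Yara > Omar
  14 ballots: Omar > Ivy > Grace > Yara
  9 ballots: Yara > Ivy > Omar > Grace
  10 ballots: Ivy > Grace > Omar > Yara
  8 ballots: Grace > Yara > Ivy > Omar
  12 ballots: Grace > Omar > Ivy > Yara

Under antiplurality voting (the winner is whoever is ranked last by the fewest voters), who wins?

Last-place votes: Ivy 0, Grace 9, Omar 20, Yara 36.

Ivy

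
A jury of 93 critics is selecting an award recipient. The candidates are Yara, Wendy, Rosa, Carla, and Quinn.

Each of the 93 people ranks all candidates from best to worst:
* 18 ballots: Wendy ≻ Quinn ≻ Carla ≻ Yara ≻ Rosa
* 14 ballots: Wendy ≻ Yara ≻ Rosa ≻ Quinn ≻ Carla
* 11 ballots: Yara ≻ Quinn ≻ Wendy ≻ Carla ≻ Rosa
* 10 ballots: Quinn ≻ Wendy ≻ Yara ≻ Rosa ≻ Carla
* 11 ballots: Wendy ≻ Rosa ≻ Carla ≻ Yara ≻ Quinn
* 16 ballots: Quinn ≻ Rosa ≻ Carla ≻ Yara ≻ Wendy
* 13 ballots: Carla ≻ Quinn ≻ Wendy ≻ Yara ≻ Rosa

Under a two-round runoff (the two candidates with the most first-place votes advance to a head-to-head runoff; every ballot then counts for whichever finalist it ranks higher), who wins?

Round 1 first-place votes: Yara 11, Wendy 43, Rosa 0, Carla 13, Quinn 26. Wendy and Quinn advance.
Runoff: Wendy is ranked above Quinn on 43 ballots, Quinn above Wendy on 50.

Quinn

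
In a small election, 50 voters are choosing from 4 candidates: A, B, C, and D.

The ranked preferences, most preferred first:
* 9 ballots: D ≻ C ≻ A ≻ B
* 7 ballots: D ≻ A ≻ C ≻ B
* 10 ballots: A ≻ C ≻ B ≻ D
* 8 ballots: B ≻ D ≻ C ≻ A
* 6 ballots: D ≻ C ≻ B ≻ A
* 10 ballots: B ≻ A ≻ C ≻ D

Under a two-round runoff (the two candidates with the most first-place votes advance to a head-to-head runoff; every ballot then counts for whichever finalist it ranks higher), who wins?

Round 1 first-place votes: A 10, B 18, C 0, D 22. D and B advance.
Runoff: D is ranked above B on 22 ballots, B above D on 28.

B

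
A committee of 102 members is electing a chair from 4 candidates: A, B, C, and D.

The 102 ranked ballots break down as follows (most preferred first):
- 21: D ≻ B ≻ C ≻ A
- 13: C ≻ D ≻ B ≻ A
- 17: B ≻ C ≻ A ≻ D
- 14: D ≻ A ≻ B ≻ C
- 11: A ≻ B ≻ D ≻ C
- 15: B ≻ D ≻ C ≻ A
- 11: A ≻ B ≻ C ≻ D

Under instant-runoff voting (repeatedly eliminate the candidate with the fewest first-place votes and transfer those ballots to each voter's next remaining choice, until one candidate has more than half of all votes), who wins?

Round 1: A 22, B 32, C 13, D 35. C eliminated.
Round 2: A 22, B 32, D 48. A eliminated.
Round 3: B 54, D 48. B has a majority (≥52).

B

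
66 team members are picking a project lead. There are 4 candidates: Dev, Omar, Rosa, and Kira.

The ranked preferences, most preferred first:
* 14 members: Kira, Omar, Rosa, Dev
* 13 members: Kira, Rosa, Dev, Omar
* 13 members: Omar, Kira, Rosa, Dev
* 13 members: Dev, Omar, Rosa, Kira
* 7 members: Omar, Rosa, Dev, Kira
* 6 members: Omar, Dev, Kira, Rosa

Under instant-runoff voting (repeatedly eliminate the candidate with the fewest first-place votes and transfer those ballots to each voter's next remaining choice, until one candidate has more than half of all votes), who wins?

Round 1: Dev 13, Omar 26, Rosa 0, Kira 27. Rosa eliminated.
Round 2: Dev 13, Omar 26, Kira 27. Dev eliminated.
Round 3: Omar 39, Kira 27. Omar has a majority (≥34).

Omar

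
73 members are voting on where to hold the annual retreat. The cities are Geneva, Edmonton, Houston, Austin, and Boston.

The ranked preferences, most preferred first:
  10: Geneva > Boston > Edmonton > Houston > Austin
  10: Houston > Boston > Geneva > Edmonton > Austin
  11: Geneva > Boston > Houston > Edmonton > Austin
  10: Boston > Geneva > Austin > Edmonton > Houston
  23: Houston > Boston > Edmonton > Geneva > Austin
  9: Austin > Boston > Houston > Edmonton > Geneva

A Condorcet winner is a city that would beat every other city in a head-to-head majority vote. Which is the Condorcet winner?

Boston vs Geneva: 52–21
Boston vs Edmonton: 73–0
Boston vs Houston: 40–33
Boston vs Austin: 64–9
Boston beats every other city.

Boston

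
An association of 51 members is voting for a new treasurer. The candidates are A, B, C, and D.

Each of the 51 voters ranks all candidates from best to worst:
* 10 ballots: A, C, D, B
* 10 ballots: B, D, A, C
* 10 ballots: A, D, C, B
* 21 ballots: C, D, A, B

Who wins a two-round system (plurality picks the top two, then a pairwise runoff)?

Round 1 first-place votes: A 20, B 10, C 21, D 0. C and A advance.
Runoff: C is ranked above A on 21 ballots, A above C on 30.

A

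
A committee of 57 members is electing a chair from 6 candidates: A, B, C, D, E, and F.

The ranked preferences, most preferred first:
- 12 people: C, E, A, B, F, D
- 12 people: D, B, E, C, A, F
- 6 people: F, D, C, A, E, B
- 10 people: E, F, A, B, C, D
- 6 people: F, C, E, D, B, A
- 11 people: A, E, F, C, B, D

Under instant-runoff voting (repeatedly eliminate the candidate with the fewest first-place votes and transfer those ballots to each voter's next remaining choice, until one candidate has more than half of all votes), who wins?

Round 1: A 11, B 0, C 12, D 12, E 10, F 12. B eliminated.
Round 2: A 11, C 12, D 12, E 10, F 12. E eliminated.
Round 3: A 11, C 12, D 12, F 22. A eliminated.
Round 4: C 12, D 12, F 33. F has a majority (≥29).

F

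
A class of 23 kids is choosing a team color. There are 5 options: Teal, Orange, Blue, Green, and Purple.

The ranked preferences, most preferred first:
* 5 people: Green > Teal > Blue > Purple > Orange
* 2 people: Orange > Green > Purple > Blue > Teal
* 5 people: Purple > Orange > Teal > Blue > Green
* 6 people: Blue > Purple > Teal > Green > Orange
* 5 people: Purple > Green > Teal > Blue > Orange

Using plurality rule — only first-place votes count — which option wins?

First-place votes: Teal 0, Orange 2, Blue 6, Green 5, Purple 10.

Purple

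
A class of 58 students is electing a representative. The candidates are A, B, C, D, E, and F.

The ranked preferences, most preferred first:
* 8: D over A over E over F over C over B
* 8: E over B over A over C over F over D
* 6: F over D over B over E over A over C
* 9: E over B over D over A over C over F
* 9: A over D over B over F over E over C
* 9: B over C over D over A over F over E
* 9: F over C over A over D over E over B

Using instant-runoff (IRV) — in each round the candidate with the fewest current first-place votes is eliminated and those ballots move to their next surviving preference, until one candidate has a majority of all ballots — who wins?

Round 1: A 9, B 9, C 0, D 8, E 17, F 15. C eliminated.
Round 2: A 9, B 9, D 8, E 17, F 15. D eliminated.
Round 3: A 17, B 9, E 17, F 15. B eliminated.
Round 4: A 26, E 17, F 15. F eliminated.
Round 5: A 35, E 23. A has a majority (≥30).

A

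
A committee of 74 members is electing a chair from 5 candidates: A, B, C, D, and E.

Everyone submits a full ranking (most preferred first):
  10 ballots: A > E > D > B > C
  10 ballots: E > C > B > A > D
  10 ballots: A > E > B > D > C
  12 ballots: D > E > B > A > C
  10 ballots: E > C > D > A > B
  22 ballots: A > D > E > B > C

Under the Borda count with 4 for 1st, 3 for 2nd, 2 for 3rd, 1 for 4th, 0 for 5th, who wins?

E

A: 10×4 + 10×1 + 10×4 + 12×1 + 10×1 + 22×4 = 200
B: 10×1 + 10×2 + 10×2 + 12×2 + 10×0 + 22×1 = 96
C: 10×0 + 10×3 + 10×0 + 12×0 + 10×3 + 22×0 = 60
D: 10×2 + 10×0 + 10×1 + 12×4 + 10×2 + 22×3 = 164
E: 10×3 + 10×4 + 10×3 + 12×3 + 10×4 + 22×2 = 220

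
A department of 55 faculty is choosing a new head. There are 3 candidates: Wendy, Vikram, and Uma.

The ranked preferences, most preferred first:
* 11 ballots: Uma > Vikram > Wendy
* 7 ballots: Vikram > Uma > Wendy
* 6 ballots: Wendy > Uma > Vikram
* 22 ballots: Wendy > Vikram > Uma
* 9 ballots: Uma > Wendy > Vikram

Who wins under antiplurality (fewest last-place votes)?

Vikram

Last-place votes: Wendy 18, Vikram 15, Uma 22.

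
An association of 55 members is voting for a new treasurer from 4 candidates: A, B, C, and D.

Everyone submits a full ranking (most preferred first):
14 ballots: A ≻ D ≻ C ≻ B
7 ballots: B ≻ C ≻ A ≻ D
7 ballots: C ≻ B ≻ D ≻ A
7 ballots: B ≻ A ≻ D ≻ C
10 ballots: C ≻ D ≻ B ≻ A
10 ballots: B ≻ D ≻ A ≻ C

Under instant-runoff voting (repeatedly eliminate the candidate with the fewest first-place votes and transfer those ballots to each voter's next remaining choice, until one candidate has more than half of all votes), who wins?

C

Round 1: A 14, B 24, C 17, D 0. D eliminated.
Round 2: A 14, B 24, C 17. A eliminated.
Round 3: B 24, C 31. C has a majority (≥28).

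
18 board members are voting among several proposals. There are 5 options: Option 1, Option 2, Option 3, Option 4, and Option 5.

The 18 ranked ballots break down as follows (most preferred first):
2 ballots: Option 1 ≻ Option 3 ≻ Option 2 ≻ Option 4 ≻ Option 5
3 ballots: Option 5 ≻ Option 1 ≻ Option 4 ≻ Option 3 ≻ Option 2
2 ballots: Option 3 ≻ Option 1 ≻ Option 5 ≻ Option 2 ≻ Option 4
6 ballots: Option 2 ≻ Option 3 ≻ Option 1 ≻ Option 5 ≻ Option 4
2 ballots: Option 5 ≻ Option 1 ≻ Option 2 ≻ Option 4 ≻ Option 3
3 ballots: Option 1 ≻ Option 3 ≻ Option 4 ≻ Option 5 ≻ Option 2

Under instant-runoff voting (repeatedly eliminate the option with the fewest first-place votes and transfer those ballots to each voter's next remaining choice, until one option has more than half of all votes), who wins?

Option 1

Round 1: Option 1 5, Option 2 6, Option 3 2, Option 4 0, Option 5 5. Option 4 eliminated.
Round 2: Option 1 5, Option 2 6, Option 3 2, Option 5 5. Option 3 eliminated.
Round 3: Option 1 7, Option 2 6, Option 5 5. Option 5 eliminated.
Round 4: Option 1 12, Option 2 6. Option 1 has a majority (≥10).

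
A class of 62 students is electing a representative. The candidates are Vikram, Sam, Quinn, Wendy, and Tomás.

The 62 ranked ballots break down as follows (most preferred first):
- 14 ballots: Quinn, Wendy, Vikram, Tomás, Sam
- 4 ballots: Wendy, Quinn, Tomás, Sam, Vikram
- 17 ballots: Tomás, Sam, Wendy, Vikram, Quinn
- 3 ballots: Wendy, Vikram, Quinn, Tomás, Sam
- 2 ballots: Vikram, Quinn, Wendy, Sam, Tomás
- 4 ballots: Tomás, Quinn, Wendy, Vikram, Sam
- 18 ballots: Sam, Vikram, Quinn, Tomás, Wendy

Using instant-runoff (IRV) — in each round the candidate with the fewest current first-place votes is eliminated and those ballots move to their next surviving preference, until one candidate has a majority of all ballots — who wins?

Round 1: Vikram 2, Sam 18, Quinn 14, Wendy 7, Tomás 21. Vikram eliminated.
Round 2: Sam 18, Quinn 16, Wendy 7, Tomás 21. Wendy eliminated.
Round 3: Sam 18, Quinn 23, Tomás 21. Sam eliminated.
Round 4: Quinn 41, Tomás 21. Quinn has a majority (≥32).

Quinn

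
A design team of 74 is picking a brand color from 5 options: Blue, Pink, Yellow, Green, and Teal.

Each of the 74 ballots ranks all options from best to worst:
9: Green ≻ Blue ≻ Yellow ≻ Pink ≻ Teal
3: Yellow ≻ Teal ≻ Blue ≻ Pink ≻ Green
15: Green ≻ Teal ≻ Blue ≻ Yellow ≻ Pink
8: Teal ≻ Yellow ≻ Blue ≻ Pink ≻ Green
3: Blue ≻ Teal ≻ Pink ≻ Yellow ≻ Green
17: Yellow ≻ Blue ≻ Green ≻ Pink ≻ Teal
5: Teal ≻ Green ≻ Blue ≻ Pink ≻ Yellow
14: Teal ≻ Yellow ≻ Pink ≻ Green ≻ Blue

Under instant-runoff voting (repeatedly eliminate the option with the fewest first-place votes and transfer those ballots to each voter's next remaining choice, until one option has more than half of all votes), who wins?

Green

Round 1: Blue 3, Pink 0, Yellow 20, Green 24, Teal 27. Pink eliminated.
Round 2: Blue 3, Yellow 20, Green 24, Teal 27. Blue eliminated.
Round 3: Yellow 20, Green 24, Teal 30. Yellow eliminated.
Round 4: Green 41, Teal 33. Green has a majority (≥38).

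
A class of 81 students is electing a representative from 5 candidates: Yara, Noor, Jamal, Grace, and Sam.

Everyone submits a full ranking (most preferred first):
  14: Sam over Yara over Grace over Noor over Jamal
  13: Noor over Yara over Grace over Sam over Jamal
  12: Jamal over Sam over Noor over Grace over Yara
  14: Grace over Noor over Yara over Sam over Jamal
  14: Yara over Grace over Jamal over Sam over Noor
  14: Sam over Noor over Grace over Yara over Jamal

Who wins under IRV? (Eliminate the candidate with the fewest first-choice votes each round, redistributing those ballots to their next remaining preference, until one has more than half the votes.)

Yara

Round 1: Yara 14, Noor 13, Jamal 12, Grace 14, Sam 28. Jamal eliminated.
Round 2: Yara 14, Noor 13, Grace 14, Sam 40. Noor eliminated.
Round 3: Yara 27, Grace 14, Sam 40. Grace eliminated.
Round 4: Yara 41, Sam 40. Yara has a majority (≥41).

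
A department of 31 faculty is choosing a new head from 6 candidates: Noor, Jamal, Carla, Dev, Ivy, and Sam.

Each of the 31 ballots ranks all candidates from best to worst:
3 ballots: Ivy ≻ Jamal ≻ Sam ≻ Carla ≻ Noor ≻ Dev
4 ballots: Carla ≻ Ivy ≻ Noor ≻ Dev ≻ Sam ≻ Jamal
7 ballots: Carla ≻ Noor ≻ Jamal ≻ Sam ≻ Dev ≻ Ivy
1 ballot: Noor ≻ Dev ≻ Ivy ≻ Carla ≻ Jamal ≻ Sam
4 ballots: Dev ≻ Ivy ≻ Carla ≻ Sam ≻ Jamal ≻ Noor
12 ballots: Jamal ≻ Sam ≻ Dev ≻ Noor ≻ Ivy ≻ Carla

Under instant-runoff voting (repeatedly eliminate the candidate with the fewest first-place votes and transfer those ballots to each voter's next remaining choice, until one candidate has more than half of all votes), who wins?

Carla

Round 1: Noor 1, Jamal 12, Carla 11, Dev 4, Ivy 3, Sam 0. Sam eliminated.
Round 2: Noor 1, Jamal 12, Carla 11, Dev 4, Ivy 3. Noor eliminated.
Round 3: Jamal 12, Carla 11, Dev 5, Ivy 3. Ivy eliminated.
Round 4: Jamal 15, Carla 11, Dev 5. Dev eliminated.
Round 5: Jamal 15, Carla 16. Carla has a majority (≥16).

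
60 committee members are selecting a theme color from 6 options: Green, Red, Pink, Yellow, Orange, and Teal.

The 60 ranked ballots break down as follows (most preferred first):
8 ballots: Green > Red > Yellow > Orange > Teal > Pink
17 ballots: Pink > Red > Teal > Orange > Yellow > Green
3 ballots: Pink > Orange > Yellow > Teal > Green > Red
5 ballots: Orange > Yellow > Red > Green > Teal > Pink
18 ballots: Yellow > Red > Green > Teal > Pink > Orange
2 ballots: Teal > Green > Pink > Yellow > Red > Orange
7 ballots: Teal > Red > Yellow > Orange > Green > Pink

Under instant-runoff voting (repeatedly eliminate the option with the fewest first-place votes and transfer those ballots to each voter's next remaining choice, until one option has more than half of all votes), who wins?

Yellow

Round 1: Green 8, Red 0, Pink 20, Yellow 18, Orange 5, Teal 9. Red eliminated.
Round 2: Green 8, Pink 20, Yellow 18, Orange 5, Teal 9. Orange eliminated.
Round 3: Green 8, Pink 20, Yellow 23, Teal 9. Green eliminated.
Round 4: Pink 20, Yellow 31, Teal 9. Yellow has a majority (≥31).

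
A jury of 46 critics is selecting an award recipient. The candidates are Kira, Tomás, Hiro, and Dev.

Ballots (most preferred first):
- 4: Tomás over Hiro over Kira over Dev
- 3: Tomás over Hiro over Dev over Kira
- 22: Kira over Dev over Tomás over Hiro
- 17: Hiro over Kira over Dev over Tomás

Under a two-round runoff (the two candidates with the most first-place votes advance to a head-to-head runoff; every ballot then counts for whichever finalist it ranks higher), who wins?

Hiro

Round 1 first-place votes: Kira 22, Tomás 7, Hiro 17, Dev 0. Kira and Hiro advance.
Runoff: Kira is ranked above Hiro on 22 ballots, Hiro above Kira on 24.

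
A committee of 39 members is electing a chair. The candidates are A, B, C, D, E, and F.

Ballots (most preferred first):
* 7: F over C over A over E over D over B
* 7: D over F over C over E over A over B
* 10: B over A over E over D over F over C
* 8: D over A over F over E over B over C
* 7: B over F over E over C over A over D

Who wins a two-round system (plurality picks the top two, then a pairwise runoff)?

Round 1 first-place votes: A 0, B 17, C 0, D 15, E 0, F 7. B and D advance.
Runoff: B is ranked above D on 17 ballots, D above B on 22.

D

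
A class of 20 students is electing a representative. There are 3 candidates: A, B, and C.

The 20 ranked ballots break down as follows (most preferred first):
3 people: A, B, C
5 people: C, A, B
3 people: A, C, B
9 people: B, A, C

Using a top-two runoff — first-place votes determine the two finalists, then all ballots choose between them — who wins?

Round 1 first-place votes: A 6, B 9, C 5. B and A advance.
Runoff: B is ranked above A on 9 ballots, A above B on 11.

A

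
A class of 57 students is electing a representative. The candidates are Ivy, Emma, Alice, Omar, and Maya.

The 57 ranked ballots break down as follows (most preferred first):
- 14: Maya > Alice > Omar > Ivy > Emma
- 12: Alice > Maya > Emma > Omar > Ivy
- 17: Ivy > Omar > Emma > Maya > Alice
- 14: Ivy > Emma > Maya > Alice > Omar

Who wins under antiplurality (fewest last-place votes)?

Maya

Last-place votes: Ivy 12, Emma 14, Alice 17, Omar 14, Maya 0.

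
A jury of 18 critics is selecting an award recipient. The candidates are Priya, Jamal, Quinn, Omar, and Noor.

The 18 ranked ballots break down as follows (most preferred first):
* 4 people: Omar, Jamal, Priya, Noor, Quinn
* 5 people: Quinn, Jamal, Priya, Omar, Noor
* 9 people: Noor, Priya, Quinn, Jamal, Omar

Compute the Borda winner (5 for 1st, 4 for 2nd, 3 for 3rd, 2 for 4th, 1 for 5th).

Priya

Priya: 4×3 + 5×3 + 9×4 = 63
Jamal: 4×4 + 5×4 + 9×2 = 54
Quinn: 4×1 + 5×5 + 9×3 = 56
Omar: 4×5 + 5×2 + 9×1 = 39
Noor: 4×2 + 5×1 + 9×5 = 58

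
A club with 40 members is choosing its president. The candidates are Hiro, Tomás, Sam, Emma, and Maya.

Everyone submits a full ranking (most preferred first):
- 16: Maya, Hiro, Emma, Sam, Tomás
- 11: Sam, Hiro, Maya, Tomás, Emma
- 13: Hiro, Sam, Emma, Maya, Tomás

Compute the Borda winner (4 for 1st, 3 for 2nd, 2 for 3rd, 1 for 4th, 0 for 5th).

Hiro: 16×3 + 11×3 + 13×4 = 133
Tomás: 16×0 + 11×1 + 13×0 = 11
Sam: 16×1 + 11×4 + 13×3 = 99
Emma: 16×2 + 11×0 + 13×2 = 58
Maya: 16×4 + 11×2 + 13×1 = 99

Hiro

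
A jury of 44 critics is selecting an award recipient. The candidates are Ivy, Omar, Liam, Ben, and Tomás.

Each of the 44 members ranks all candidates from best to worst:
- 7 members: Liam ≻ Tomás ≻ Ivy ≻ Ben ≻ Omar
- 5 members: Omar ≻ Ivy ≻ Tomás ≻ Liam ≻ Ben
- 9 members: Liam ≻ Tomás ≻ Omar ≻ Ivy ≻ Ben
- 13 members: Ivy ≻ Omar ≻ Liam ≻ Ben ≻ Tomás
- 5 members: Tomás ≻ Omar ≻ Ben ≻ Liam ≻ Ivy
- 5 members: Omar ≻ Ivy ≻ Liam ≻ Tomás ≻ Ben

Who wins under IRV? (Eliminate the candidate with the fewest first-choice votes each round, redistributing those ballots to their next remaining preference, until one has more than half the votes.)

Omar

Round 1: Ivy 13, Omar 10, Liam 16, Ben 0, Tomás 5. Ben eliminated.
Round 2: Ivy 13, Omar 10, Liam 16, Tomás 5. Tomás eliminated.
Round 3: Ivy 13, Omar 15, Liam 16. Ivy eliminated.
Round 4: Omar 28, Liam 16. Omar has a majority (≥23).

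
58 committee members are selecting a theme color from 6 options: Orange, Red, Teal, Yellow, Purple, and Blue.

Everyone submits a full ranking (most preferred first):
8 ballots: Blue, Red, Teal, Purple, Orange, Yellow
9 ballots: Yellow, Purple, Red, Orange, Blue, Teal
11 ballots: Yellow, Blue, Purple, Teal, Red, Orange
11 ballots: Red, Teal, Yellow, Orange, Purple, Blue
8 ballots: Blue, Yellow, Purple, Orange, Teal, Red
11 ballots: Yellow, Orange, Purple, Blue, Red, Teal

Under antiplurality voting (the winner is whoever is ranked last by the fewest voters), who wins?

Purple

Last-place votes: Orange 11, Red 8, Teal 20, Yellow 8, Purple 0, Blue 11.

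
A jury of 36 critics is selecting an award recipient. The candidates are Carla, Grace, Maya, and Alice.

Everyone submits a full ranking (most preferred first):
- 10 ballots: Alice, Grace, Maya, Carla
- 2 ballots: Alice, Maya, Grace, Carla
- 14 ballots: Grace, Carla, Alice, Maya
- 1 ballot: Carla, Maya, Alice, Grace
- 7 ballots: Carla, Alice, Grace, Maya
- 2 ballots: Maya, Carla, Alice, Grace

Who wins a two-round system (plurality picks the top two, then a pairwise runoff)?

Alice

Round 1 first-place votes: Carla 8, Grace 14, Maya 2, Alice 12. Grace and Alice advance.
Runoff: Grace is ranked above Alice on 14 ballots, Alice above Grace on 22.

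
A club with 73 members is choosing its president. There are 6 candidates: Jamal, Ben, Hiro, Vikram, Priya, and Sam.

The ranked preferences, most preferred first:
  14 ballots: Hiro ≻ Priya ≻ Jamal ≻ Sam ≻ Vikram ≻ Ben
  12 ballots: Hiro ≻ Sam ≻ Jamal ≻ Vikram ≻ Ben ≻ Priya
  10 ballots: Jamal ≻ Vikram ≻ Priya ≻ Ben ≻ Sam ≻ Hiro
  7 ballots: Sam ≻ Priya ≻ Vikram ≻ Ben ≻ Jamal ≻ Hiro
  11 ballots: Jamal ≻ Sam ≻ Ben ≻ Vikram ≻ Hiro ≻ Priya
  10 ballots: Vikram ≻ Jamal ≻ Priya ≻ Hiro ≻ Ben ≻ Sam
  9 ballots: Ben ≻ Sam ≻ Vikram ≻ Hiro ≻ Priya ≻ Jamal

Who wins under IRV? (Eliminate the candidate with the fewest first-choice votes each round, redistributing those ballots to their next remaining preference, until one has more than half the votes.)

Round 1: Jamal 21, Ben 9, Hiro 26, Vikram 10, Priya 0, Sam 7. Priya eliminated.
Round 2: Jamal 21, Ben 9, Hiro 26, Vikram 10, Sam 7. Sam eliminated.
Round 3: Jamal 21, Ben 9, Hiro 26, Vikram 17. Ben eliminated.
Round 4: Jamal 21, Hiro 26, Vikram 26. Jamal eliminated.
Round 5: Hiro 26, Vikram 47. Vikram has a majority (≥37).

Vikram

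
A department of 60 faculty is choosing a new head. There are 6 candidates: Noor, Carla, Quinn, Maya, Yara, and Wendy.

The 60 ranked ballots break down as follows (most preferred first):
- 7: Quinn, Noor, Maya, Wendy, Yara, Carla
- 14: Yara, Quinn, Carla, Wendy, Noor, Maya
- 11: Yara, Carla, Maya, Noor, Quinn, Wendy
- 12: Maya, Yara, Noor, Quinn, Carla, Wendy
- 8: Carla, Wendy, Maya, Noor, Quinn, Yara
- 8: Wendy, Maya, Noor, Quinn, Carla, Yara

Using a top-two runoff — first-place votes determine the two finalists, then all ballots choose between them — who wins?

Round 1 first-place votes: Noor 0, Carla 8, Quinn 7, Maya 12, Yara 25, Wendy 8. Yara and Maya advance.
Runoff: Yara is ranked above Maya on 25 ballots, Maya above Yara on 35.

Maya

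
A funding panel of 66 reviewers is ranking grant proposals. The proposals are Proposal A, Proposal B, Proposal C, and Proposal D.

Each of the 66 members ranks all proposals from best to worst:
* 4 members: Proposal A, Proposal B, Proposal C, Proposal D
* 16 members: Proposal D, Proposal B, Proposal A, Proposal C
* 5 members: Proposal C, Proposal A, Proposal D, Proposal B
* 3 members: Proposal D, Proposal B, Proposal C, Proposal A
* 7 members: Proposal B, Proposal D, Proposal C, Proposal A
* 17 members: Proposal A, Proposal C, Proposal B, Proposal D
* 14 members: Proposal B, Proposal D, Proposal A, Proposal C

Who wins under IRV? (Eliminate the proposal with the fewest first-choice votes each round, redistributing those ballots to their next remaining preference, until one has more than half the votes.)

Round 1: Proposal A 21, Proposal B 21, Proposal C 5, Proposal D 19. Proposal C eliminated.
Round 2: Proposal A 26, Proposal B 21, Proposal D 19. Proposal D eliminated.
Round 3: Proposal A 26, Proposal B 40. Proposal B has a majority (≥34).

Proposal B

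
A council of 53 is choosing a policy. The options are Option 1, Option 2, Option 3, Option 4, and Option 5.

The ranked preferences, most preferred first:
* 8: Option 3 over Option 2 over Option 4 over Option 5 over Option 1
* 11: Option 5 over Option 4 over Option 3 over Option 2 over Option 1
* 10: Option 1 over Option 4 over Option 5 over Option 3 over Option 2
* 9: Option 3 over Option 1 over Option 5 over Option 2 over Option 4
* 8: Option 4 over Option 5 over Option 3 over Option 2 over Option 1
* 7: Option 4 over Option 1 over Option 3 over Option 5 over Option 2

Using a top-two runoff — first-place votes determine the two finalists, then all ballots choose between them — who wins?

Option 4

Round 1 first-place votes: Option 1 10, Option 2 0, Option 3 17, Option 4 15, Option 5 11. Option 3 and Option 4 advance.
Runoff: Option 3 is ranked above Option 4 on 17 ballots, Option 4 above Option 3 on 36.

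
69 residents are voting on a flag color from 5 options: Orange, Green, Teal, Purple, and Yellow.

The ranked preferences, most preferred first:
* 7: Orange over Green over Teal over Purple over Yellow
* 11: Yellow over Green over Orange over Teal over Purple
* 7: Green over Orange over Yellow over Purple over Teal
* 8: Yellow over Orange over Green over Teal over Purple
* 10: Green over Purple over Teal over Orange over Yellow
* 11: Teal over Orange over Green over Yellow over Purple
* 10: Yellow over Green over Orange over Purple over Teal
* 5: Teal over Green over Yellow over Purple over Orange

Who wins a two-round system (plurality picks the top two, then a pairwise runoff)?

Green

Round 1 first-place votes: Orange 7, Green 17, Teal 16, Purple 0, Yellow 29. Yellow and Green advance.
Runoff: Yellow is ranked above Green on 29 ballots, Green above Yellow on 40.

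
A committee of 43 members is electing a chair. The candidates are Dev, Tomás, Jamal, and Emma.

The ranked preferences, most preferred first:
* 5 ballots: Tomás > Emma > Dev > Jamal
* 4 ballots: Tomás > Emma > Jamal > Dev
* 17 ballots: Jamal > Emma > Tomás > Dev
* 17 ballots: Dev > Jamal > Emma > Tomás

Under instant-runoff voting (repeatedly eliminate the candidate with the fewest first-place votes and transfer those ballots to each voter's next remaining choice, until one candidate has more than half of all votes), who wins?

Round 1: Dev 17, Tomás 9, Jamal 17, Emma 0. Emma eliminated.
Round 2: Dev 17, Tomás 9, Jamal 17. Tomás eliminated.
Round 3: Dev 22, Jamal 21. Dev has a majority (≥22).

Dev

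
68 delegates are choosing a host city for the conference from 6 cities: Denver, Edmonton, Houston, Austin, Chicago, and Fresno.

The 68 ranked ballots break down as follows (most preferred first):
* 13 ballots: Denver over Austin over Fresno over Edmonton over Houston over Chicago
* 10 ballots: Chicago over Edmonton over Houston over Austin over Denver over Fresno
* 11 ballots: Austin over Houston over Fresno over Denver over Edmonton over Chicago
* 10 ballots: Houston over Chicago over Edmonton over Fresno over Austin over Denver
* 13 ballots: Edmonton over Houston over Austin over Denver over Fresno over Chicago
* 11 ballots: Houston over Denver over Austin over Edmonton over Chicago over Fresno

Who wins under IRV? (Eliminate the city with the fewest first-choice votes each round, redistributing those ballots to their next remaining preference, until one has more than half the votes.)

Round 1: Denver 13, Edmonton 13, Houston 21, Austin 11, Chicago 10, Fresno 0. Fresno eliminated.
Round 2: Denver 13, Edmonton 13, Houston 21, Austin 11, Chicago 10. Chicago eliminated.
Round 3: Denver 13, Edmonton 23, Houston 21, Austin 11. Austin eliminated.
Round 4: Denver 13, Edmonton 23, Houston 32. Denver eliminated.
Round 5: Edmonton 36, Houston 32. Edmonton has a majority (≥35).

Edmonton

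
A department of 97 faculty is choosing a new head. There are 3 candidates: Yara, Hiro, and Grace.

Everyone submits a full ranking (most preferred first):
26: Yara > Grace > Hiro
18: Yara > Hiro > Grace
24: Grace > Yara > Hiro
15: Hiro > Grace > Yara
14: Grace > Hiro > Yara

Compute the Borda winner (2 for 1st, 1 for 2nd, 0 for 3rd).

Grace

Yara: 26×2 + 18×2 + 24×1 + 15×0 + 14×0 = 112
Hiro: 26×0 + 18×1 + 24×0 + 15×2 + 14×1 = 62
Grace: 26×1 + 18×0 + 24×2 + 15×1 + 14×2 = 117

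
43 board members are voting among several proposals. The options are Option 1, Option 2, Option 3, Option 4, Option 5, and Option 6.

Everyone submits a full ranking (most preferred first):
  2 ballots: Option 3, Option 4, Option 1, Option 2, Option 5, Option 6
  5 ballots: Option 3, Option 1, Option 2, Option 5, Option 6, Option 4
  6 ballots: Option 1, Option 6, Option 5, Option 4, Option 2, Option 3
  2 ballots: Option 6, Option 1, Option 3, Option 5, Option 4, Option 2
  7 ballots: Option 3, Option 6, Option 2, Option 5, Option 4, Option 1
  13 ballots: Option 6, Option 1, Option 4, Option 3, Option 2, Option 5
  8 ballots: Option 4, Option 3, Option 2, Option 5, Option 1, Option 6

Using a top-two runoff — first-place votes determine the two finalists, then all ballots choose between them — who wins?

Round 1 first-place votes: Option 1 6, Option 2 0, Option 3 14, Option 4 8, Option 5 0, Option 6 15. Option 6 and Option 3 advance.
Runoff: Option 6 is ranked above Option 3 on 21 ballots, Option 3 above Option 6 on 22.

Option 3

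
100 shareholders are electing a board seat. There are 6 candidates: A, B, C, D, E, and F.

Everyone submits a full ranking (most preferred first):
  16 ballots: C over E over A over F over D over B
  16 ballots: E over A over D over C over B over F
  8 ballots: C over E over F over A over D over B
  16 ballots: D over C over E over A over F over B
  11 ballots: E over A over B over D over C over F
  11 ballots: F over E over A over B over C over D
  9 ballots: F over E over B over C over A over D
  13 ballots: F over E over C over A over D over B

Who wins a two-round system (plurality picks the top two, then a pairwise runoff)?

E

Round 1 first-place votes: A 0, B 0, C 24, D 16, E 27, F 33. F and E advance.
Runoff: F is ranked above E on 33 ballots, E above F on 67.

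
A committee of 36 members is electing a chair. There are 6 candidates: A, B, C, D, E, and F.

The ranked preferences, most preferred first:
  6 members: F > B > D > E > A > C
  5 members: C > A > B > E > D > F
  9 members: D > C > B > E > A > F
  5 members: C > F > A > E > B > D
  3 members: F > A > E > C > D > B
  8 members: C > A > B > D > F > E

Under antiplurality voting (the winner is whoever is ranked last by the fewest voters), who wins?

Last-place votes: A 0, B 3, C 6, D 5, E 8, F 14.

A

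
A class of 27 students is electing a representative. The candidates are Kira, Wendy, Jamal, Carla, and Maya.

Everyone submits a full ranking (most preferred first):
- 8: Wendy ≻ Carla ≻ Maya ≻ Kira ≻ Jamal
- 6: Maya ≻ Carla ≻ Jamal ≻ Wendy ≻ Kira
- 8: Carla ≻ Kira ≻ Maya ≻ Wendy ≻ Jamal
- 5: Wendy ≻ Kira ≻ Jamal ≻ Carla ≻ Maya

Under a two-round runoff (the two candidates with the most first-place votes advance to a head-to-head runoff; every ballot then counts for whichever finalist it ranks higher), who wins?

Round 1 first-place votes: Kira 0, Wendy 13, Jamal 0, Carla 8, Maya 6. Wendy and Carla advance.
Runoff: Wendy is ranked above Carla on 13 ballots, Carla above Wendy on 14.

Carla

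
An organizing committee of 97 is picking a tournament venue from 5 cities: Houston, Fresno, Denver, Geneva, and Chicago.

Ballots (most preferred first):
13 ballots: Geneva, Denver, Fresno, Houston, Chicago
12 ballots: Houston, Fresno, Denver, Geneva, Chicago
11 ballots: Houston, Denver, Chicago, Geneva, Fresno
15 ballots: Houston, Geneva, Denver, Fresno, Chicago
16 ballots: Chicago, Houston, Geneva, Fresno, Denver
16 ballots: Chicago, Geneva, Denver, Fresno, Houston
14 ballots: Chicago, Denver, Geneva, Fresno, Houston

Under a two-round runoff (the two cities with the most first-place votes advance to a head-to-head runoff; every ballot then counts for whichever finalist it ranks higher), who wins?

Houston

Round 1 first-place votes: Houston 38, Fresno 0, Denver 0, Geneva 13, Chicago 46. Chicago and Houston advance.
Runoff: Chicago is ranked above Houston on 46 ballots, Houston above Chicago on 51.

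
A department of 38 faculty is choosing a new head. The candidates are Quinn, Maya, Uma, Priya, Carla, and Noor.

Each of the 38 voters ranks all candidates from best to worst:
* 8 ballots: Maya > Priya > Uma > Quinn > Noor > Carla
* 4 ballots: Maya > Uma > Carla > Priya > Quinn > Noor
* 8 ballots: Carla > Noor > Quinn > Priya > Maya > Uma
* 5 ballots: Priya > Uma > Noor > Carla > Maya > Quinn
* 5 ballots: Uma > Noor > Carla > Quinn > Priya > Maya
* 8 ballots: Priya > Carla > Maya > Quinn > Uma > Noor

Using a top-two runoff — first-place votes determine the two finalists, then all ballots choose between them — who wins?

Round 1 first-place votes: Quinn 0, Maya 12, Uma 5, Priya 13, Carla 8, Noor 0. Priya and Maya advance.
Runoff: Priya is ranked above Maya on 26 ballots, Maya above Priya on 12.

Priya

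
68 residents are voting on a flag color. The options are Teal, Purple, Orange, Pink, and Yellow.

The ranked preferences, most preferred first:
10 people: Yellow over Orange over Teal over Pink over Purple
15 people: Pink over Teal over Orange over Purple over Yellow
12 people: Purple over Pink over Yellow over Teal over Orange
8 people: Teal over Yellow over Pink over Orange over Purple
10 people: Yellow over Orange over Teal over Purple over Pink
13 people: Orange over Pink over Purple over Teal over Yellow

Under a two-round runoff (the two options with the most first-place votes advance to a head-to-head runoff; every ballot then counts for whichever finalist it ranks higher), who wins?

Round 1 first-place votes: Teal 8, Purple 12, Orange 13, Pink 15, Yellow 20. Yellow and Pink advance.
Runoff: Yellow is ranked above Pink on 28 ballots, Pink above Yellow on 40.

Pink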